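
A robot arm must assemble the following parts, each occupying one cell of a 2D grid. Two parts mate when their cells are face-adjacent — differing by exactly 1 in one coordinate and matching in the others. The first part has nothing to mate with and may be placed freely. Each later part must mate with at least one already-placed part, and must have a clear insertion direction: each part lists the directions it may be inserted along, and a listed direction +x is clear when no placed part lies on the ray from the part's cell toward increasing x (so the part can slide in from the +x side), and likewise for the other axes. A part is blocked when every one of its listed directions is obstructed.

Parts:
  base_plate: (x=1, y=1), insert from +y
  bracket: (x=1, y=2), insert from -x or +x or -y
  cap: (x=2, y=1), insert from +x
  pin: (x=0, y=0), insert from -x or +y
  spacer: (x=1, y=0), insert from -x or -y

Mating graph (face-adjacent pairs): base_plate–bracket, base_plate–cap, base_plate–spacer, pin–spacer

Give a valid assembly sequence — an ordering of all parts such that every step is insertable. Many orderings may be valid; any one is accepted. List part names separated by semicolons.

1. spacer@(1, 0) [-x clear] — {spacer}
2. pin@(0, 0) [-x clear] — {pin, spacer}
3. base_plate@(1, 1) [+y clear] — {base_plate, pin, spacer}
4. cap@(2, 1) [+x clear] — {base_plate, cap, pin, spacer}
5. bracket@(1, 2) [-x clear] — {base_plate, bracket, cap, pin, spacer}

spacer; pin; base_plate; cap; bracket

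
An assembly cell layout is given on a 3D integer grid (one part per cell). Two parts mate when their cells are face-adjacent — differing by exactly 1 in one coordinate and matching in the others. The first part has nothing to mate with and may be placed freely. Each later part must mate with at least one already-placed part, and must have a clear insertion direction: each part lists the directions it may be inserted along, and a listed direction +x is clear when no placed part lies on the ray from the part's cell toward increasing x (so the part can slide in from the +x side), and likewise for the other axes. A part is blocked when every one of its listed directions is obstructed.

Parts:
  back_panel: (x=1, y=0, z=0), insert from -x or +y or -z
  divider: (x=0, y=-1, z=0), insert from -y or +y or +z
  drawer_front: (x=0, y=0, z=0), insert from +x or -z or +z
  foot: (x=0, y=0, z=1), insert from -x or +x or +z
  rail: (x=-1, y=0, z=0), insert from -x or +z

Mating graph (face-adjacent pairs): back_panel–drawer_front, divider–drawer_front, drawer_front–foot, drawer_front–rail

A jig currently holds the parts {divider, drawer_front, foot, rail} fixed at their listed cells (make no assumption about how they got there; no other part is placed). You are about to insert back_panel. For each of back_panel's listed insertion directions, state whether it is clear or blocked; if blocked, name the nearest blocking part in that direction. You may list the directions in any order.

-x: nearest on ray is drawer_front@(0, 0, 0) ⇒ blocked
+y: ray from back_panel(1, 0, 0) has no placed part ⇒ clear
-z: ray from back_panel(1, 0, 0) has no placed part ⇒ clear

+y: clear; -x: blocked by drawer_front; -z: clear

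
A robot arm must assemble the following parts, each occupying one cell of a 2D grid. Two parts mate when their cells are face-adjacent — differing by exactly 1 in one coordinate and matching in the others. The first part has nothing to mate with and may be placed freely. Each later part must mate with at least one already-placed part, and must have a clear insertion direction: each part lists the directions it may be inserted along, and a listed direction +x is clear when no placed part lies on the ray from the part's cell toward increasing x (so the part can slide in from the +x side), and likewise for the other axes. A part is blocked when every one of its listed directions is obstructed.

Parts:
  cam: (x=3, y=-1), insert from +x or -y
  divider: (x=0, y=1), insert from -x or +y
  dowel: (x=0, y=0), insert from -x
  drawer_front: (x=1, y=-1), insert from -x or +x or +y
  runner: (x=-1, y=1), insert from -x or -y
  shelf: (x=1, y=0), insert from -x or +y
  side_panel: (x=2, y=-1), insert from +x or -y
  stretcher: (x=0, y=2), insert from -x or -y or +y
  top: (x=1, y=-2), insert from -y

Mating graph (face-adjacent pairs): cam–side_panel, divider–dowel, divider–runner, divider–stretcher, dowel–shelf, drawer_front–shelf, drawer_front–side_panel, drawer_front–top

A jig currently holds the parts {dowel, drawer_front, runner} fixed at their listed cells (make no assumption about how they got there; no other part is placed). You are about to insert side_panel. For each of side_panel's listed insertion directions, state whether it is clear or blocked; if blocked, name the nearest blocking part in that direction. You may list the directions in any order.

+x: clear; -y: clear

+x: ray from side_panel(2, -1) has no placed part ⇒ clear
-y: ray from side_panel(2, -1) has no placed part ⇒ clear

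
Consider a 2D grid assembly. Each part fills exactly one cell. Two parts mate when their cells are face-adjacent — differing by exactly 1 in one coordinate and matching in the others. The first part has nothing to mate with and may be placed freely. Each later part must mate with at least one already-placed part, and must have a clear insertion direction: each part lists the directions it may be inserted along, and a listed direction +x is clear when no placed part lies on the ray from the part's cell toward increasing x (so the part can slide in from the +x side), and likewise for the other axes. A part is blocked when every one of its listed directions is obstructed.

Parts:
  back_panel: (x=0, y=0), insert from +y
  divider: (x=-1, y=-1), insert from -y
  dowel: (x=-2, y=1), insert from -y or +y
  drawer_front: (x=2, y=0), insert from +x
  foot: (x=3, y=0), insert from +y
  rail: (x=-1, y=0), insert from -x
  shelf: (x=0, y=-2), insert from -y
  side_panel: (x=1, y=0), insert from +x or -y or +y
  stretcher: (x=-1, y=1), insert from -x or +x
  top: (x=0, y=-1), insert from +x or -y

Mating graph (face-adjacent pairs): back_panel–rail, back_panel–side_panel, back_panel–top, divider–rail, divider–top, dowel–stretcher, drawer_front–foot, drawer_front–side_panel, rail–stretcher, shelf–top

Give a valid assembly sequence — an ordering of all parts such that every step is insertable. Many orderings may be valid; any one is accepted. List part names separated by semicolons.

shelf; top; back_panel; rail; stretcher; dowel; side_panel; drawer_front; foot; divider

1. shelf@(0, -2) [-y clear] — {shelf}
2. top@(0, -1) [+x clear] — {shelf, top}
3. back_panel@(0, 0) [+y clear] — {back_panel, shelf, top}
4. rail@(-1, 0) [-x clear] — {back_panel, rail, shelf, top}
5. stretcher@(-1, 1) [-x clear] — {back_panel, rail, shelf, stretcher, top}
6. dowel@(-2, 1) [-y clear] — {back_panel, dowel, rail, shelf, stretcher, top}
7. side_panel@(1, 0) [+x clear] — {back_panel, dowel, rail, shelf, side_panel, stretcher, top}
8. drawer_front@(2, 0) [+x clear] — {back_panel, dowel, drawer_front, rail, shelf, side_panel, stretcher, top}
9. foot@(3, 0) [+y clear] — {back_panel, dowel, drawer_front, foot, rail, shelf, side_panel, stretcher, top}
10. divider@(-1, -1) [-y clear] — {back_panel, divider, dowel, drawer_front, foot, rail, shelf, side_panel, stretcher, top}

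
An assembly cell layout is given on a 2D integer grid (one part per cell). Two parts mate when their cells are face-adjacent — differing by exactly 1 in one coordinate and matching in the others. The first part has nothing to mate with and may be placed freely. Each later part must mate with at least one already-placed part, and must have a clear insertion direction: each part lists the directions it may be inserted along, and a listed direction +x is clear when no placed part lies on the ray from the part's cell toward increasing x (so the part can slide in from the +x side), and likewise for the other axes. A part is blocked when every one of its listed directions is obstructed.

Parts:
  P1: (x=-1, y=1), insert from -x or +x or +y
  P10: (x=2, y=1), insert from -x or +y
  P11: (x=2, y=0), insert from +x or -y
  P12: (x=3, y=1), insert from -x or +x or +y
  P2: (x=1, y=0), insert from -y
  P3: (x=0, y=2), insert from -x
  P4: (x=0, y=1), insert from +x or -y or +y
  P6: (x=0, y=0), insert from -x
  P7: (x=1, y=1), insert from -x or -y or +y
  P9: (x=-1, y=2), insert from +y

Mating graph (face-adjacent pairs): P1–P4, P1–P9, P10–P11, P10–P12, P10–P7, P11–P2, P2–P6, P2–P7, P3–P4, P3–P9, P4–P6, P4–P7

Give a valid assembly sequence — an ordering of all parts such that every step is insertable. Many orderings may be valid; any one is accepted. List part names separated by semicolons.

1. P1@(-1, 1) [-x clear] — {P1}
2. P4@(0, 1) [+x clear] — {P1, P4}
3. P7@(1, 1) [-y clear] — {P1, P4, P7}
4. P10@(2, 1) [+y clear] — {P1, P10, P4, P7}
5. P11@(2, 0) [+x clear] — {P1, P10, P11, P4, P7}
6. P12@(3, 1) [+x clear] — {P1, P10, P11, P12, P4, P7}
7. P2@(1, 0) [-y clear] — {P1, P10, P11, P12, P2, P4, P7}
8. P6@(0, 0) [-x clear] — {P1, P10, P11, P12, P2, P4, P6, P7}
9. P3@(0, 2) [-x clear] — {P1, P10, P11, P12, P2, P3, P4, P6, P7}
10. P9@(-1, 2) [+y clear] — {P1, P10, P11, P12, P2, P3, P4, P6, P7, P9}

P1; P4; P7; P10; P11; P12; P2; P6; P3; P9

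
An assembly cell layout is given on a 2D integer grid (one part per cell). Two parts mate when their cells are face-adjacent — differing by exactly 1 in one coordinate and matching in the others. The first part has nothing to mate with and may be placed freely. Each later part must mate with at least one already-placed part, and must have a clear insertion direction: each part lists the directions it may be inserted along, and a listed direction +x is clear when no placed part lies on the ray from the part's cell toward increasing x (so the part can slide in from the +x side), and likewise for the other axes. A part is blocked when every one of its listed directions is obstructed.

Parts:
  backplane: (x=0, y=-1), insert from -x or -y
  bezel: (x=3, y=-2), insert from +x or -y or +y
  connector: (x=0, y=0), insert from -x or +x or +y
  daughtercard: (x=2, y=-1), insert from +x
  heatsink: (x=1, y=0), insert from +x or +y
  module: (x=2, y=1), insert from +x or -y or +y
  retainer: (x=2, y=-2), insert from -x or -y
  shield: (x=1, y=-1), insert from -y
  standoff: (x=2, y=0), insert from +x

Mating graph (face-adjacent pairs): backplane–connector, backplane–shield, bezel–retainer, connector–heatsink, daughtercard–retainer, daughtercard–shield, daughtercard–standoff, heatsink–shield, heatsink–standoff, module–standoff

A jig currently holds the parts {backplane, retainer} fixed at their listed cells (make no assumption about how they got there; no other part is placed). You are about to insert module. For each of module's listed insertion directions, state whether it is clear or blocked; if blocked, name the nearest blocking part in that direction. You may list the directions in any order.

+x: clear; +y: clear; -y: blocked by retainer

+x: ray from module(2, 1) has no placed part ⇒ clear
-y: nearest on ray is retainer@(2, -2) ⇒ blocked
+y: ray from module(2, 1) has no placed part ⇒ clear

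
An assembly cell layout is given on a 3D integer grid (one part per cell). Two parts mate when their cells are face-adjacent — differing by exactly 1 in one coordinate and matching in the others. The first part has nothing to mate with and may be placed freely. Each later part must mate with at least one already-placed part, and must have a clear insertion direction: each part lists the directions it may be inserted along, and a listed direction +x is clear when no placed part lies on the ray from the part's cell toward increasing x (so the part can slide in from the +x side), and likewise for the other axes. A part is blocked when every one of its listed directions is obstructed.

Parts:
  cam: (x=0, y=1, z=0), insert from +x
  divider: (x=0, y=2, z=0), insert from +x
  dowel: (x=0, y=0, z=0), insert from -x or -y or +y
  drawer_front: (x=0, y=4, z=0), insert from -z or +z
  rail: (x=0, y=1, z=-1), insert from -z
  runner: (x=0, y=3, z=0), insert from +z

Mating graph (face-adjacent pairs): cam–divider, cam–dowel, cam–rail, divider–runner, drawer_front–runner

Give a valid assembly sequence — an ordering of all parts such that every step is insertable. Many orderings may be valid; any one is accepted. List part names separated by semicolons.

1. rail@(0, 1, -1) [-z clear] — {rail}
2. cam@(0, 1, 0) [+x clear] — {cam, rail}
3. dowel@(0, 0, 0) [-x clear] — {cam, dowel, rail}
4. divider@(0, 2, 0) [+x clear] — {cam, divider, dowel, rail}
5. runner@(0, 3, 0) [+z clear] — {cam, divider, dowel, rail, runner}
6. drawer_front@(0, 4, 0) [-z clear] — {cam, divider, dowel, drawer_front, rail, runner}

rail; cam; dowel; divider; runner; drawer_front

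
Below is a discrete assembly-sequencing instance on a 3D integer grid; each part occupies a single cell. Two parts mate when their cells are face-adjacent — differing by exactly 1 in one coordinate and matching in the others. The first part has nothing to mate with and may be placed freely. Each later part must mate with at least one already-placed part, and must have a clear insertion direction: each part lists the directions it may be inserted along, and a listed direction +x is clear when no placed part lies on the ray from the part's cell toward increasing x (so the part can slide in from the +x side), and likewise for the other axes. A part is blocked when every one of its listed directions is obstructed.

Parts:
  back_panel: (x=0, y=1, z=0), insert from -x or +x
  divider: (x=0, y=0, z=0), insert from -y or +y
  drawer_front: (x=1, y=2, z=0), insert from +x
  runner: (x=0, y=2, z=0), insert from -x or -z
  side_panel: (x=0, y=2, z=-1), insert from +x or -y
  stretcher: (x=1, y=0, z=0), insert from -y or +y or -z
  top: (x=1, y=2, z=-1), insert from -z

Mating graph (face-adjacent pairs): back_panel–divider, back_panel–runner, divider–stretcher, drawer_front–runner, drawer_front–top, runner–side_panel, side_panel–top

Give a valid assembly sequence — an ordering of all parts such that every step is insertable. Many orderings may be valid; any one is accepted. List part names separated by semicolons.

stretcher; divider; back_panel; runner; side_panel; top; drawer_front

1. stretcher@(1, 0, 0) [-y clear] — {stretcher}
2. divider@(0, 0, 0) [-y clear] — {divider, stretcher}
3. back_panel@(0, 1, 0) [-x clear] — {back_panel, divider, stretcher}
4. runner@(0, 2, 0) [-x clear] — {back_panel, divider, runner, stretcher}
5. side_panel@(0, 2, -1) [+x clear] — {back_panel, divider, runner, side_panel, stretcher}
6. top@(1, 2, -1) [-z clear] — {back_panel, divider, runner, side_panel, stretcher, top}
7. drawer_front@(1, 2, 0) [+x clear] — {back_panel, divider, drawer_front, runner, side_panel, stretcher, top}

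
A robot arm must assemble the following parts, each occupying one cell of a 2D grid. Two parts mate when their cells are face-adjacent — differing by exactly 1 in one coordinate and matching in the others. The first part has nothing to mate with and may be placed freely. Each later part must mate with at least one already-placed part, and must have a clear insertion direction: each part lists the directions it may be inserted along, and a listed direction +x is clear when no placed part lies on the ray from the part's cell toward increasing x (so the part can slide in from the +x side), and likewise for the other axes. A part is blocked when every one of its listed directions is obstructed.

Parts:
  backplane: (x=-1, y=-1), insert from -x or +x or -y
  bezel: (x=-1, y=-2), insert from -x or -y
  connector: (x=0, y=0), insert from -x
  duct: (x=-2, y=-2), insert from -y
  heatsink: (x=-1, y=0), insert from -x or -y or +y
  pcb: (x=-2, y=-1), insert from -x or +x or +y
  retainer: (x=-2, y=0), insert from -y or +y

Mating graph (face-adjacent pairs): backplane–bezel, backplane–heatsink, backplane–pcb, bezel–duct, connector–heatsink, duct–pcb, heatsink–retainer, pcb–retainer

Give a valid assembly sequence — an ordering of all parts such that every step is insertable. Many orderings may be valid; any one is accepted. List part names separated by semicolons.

1. connector@(0, 0) [-x clear] — {connector}
2. heatsink@(-1, 0) [-x clear] — {connector, heatsink}
3. backplane@(-1, -1) [-x clear] — {backplane, connector, heatsink}
4. pcb@(-2, -1) [-x clear] — {backplane, connector, heatsink, pcb}
5. duct@(-2, -2) [-y clear] — {backplane, connector, duct, heatsink, pcb}
6. bezel@(-1, -2) [-y clear] — {backplane, bezel, connector, duct, heatsink, pcb}
7. retainer@(-2, 0) [+y clear] — {backplane, bezel, connector, duct, heatsink, pcb, retainer}

connector; heatsink; backplane; pcb; duct; bezel; retainer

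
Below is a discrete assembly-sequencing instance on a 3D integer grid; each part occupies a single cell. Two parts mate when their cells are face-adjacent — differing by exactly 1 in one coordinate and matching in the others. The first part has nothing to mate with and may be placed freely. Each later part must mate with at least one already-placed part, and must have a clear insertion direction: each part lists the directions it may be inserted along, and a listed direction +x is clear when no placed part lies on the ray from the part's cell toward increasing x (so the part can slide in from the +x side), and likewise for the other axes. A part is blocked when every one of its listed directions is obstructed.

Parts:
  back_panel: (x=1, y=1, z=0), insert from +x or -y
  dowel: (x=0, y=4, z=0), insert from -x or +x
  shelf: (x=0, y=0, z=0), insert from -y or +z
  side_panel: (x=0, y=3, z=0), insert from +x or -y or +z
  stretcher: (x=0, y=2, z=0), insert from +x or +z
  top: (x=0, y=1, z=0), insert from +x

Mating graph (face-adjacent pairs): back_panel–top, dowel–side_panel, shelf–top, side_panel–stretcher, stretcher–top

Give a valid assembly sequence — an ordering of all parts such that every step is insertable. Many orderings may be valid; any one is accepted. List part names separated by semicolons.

1. side_panel@(0, 3, 0) [+x clear] — {side_panel}
2. dowel@(0, 4, 0) [-x clear] — {dowel, side_panel}
3. stretcher@(0, 2, 0) [+x clear] — {dowel, side_panel, stretcher}
4. top@(0, 1, 0) [+x clear] — {dowel, side_panel, stretcher, top}
5. back_panel@(1, 1, 0) [+x clear] — {back_panel, dowel, side_panel, stretcher, top}
6. shelf@(0, 0, 0) [-y clear] — {back_panel, dowel, shelf, side_panel, stretcher, top}

side_panel; dowel; stretcher; top; back_panel; shelf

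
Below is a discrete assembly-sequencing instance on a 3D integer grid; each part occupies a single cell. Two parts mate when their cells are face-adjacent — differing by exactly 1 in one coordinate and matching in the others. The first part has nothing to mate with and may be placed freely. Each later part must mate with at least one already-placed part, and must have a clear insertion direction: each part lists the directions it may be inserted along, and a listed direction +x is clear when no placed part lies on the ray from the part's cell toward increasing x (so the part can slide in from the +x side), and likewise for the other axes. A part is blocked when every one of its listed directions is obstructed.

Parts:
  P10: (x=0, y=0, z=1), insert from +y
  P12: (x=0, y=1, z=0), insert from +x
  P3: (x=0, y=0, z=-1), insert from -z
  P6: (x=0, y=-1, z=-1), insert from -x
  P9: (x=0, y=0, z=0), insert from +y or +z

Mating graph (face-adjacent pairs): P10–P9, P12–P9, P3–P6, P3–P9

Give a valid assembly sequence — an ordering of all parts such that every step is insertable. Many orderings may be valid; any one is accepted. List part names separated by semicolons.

1. P12@(0, 1, 0) [+x clear] — {P12}
2. P9@(0, 0, 0) [+z clear] — {P12, P9}
3. P10@(0, 0, 1) [+y clear] — {P10, P12, P9}
4. P3@(0, 0, -1) [-z clear] — {P10, P12, P3, P9}
5. P6@(0, -1, -1) [-x clear] — {P10, P12, P3, P6, P9}

P12; P9; P10; P3; P6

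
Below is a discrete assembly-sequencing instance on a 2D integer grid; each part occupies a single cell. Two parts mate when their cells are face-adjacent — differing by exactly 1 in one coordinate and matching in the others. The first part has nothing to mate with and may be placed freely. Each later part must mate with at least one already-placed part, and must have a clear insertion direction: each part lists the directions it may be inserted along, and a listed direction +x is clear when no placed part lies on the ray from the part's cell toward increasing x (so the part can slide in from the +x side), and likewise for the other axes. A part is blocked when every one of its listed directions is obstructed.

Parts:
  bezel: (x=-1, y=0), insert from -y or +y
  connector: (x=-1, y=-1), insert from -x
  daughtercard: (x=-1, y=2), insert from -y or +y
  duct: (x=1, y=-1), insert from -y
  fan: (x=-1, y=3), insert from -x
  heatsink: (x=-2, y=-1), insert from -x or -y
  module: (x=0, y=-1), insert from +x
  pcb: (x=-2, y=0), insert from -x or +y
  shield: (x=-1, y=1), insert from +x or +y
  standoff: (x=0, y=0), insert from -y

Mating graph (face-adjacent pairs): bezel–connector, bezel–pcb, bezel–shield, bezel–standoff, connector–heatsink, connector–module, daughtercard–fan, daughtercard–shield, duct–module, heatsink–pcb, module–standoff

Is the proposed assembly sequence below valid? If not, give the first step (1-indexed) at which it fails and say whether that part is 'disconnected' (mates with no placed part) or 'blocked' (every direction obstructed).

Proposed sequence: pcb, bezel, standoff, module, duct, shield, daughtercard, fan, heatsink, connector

1. pcb@(-2, 0) [-x clear] — {pcb}
2. bezel@(-1, 0) [-y clear] — {bezel, pcb}
3. standoff@(0, 0) [-y clear] — {bezel, pcb, standoff}
4. module@(0, -1) [+x clear] — {bezel, module, pcb, standoff}
5. duct@(1, -1) [-y clear] — {bezel, duct, module, pcb, standoff}
6. shield@(-1, 1) [+x clear] — {bezel, duct, module, pcb, shield, standoff}
7. daughtercard@(-1, 2) [+y clear] — {bezel, daughtercard, duct, module, pcb, shield, standoff}
8. fan@(-1, 3) [-x clear] — {bezel, daughtercard, duct, fan, module, pcb, shield, standoff}
9. heatsink@(-2, -1) [-x clear] — {bezel, daughtercard, duct, fan, heatsink, module, pcb, shield, standoff}
10. connector@(-1, -1) — -x all obstructed ⇒ blocked

Invalid at step 10 (blocked)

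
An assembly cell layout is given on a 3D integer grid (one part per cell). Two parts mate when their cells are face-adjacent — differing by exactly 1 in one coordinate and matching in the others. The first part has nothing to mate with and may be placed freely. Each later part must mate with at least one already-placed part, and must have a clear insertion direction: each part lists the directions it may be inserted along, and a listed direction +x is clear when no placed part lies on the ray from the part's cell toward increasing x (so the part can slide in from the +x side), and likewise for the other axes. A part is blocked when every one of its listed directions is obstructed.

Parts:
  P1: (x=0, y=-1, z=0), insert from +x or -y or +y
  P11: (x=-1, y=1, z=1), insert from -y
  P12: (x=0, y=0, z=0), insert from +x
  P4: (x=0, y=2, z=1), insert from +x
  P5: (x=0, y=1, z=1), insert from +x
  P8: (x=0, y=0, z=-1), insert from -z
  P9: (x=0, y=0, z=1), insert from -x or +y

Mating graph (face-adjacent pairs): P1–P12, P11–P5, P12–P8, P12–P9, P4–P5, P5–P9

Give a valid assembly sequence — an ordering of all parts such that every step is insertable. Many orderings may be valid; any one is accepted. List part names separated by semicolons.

P4; P5; P11; P9; P12; P1; P8

1. P4@(0, 2, 1) [+x clear] — {P4}
2. P5@(0, 1, 1) [+x clear] — {P4, P5}
3. P11@(-1, 1, 1) [-y clear] — {P11, P4, P5}
4. P9@(0, 0, 1) [-x clear] — {P11, P4, P5, P9}
5. P12@(0, 0, 0) [+x clear] — {P11, P12, P4, P5, P9}
6. P1@(0, -1, 0) [+x clear] — {P1, P11, P12, P4, P5, P9}
7. P8@(0, 0, -1) [-z clear] — {P1, P11, P12, P4, P5, P8, P9}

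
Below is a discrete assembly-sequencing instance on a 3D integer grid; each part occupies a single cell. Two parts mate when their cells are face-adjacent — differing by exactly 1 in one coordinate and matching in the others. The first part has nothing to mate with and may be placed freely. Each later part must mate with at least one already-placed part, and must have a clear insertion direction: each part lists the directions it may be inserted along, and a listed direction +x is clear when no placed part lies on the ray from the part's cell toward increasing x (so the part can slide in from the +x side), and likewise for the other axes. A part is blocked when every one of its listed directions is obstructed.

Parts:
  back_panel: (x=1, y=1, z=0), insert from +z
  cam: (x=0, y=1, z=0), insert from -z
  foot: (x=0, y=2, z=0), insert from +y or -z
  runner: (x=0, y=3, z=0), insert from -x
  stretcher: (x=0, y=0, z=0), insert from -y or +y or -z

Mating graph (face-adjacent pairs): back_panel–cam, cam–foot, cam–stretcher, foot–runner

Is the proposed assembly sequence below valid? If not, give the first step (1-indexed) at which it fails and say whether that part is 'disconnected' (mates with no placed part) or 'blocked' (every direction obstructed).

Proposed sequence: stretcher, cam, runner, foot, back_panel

1. stretcher@(0, 0, 0) [-y clear] — {stretcher}
2. cam@(0, 1, 0) [-z clear] — {cam, stretcher}
3. runner@(0, 3, 0) — no placed neighbour ⇒ disconnected

Invalid at step 3 (disconnected)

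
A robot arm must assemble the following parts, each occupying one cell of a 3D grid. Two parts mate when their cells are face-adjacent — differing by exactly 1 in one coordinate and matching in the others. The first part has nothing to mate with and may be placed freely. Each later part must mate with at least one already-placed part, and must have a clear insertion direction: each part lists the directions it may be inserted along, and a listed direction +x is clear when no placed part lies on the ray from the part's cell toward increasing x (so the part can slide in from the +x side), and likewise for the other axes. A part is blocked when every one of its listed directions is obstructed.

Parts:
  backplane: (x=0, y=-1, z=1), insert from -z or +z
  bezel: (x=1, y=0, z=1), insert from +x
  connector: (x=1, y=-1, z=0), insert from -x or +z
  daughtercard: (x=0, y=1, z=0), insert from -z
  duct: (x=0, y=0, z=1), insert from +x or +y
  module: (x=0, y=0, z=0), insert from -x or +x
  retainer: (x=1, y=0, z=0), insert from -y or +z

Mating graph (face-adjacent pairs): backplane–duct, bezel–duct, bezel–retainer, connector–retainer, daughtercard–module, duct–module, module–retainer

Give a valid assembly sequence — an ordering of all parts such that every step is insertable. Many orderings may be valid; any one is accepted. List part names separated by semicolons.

retainer; module; duct; backplane; connector; bezel; daughtercard

1. retainer@(1, 0, 0) [-y clear] — {retainer}
2. module@(0, 0, 0) [-x clear] — {module, retainer}
3. duct@(0, 0, 1) [+x clear] — {duct, module, retainer}
4. backplane@(0, -1, 1) [-z clear] — {backplane, duct, module, retainer}
5. connector@(1, -1, 0) [-x clear] — {backplane, connector, duct, module, retainer}
6. bezel@(1, 0, 1) [+x clear] — {backplane, bezel, connector, duct, module, retainer}
7. daughtercard@(0, 1, 0) [-z clear] — {backplane, bezel, connector, daughtercard, duct, module, retainer}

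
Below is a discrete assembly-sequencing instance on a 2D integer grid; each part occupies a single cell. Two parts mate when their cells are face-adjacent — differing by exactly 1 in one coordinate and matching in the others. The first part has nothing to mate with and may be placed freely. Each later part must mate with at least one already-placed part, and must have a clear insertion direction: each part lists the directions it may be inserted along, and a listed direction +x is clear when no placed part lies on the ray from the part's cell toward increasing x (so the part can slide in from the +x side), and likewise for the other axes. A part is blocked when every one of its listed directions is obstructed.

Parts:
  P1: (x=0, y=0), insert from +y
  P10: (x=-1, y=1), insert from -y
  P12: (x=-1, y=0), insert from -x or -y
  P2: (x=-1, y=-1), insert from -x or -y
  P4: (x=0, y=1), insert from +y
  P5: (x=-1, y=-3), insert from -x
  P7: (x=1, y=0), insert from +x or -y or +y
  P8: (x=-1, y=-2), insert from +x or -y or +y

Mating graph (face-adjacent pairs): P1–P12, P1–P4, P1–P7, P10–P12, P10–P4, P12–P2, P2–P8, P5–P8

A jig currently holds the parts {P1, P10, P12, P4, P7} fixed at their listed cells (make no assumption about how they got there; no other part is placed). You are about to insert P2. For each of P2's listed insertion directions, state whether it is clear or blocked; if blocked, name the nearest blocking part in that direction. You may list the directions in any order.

-x: ray from P2(-1, -1) has no placed part ⇒ clear
-y: ray from P2(-1, -1) has no placed part ⇒ clear

-x: clear; -y: clear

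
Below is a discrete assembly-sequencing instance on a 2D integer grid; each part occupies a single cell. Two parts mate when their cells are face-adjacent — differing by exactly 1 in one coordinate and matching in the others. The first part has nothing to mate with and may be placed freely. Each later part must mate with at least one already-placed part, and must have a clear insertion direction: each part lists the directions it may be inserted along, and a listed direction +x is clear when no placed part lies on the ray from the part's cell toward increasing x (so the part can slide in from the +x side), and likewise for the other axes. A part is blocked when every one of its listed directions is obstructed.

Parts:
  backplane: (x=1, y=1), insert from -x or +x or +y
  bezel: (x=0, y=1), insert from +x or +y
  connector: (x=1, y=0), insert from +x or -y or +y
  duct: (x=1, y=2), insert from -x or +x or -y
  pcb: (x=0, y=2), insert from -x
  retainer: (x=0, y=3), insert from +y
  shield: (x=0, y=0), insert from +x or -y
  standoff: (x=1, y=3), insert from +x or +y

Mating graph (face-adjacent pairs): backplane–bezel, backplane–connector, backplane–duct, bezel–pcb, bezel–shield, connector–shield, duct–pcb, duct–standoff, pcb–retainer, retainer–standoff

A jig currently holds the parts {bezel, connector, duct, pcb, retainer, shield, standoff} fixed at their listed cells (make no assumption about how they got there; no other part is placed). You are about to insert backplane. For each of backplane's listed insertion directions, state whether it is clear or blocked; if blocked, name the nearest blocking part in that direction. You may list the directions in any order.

+x: clear; +y: blocked by duct; -x: blocked by bezel

-x: nearest on ray is bezel@(0, 1) ⇒ blocked
+x: ray from backplane(1, 1) has no placed part ⇒ clear
+y: nearest on ray is duct@(1, 2) ⇒ blocked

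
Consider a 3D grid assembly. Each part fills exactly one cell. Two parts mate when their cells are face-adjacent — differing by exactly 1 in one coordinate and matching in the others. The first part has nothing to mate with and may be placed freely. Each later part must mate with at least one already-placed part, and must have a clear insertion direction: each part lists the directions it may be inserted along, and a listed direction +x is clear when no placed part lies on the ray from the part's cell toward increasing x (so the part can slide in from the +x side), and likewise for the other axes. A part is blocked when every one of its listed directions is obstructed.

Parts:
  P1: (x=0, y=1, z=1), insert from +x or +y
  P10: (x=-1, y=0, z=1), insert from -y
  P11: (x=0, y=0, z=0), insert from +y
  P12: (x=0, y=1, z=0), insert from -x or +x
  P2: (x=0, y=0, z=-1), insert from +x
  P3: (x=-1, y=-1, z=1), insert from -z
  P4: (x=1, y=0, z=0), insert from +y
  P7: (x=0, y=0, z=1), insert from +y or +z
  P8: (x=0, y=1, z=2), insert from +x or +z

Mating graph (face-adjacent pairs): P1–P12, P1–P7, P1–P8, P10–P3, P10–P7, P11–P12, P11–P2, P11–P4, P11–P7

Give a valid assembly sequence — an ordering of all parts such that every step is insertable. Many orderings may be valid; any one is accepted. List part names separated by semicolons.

1. P2@(0, 0, -1) [+x clear] — {P2}
2. P11@(0, 0, 0) [+y clear] — {P11, P2}
3. P4@(1, 0, 0) [+y clear] — {P11, P2, P4}
4. P12@(0, 1, 0) [-x clear] — {P11, P12, P2, P4}
5. P1@(0, 1, 1) [+x clear] — {P1, P11, P12, P2, P4}
6. P8@(0, 1, 2) [+x clear] — {P1, P11, P12, P2, P4, P8}
7. P7@(0, 0, 1) [+z clear] — {P1, P11, P12, P2, P4, P7, P8}
8. P10@(-1, 0, 1) [-y clear] — {P1, P10, P11, P12, P2, P4, P7, P8}
9. P3@(-1, -1, 1) [-z clear] — {P1, P10, P11, P12, P2, P3, P4, P7, P8}

P2; P11; P4; P12; P1; P8; P7; P10; P3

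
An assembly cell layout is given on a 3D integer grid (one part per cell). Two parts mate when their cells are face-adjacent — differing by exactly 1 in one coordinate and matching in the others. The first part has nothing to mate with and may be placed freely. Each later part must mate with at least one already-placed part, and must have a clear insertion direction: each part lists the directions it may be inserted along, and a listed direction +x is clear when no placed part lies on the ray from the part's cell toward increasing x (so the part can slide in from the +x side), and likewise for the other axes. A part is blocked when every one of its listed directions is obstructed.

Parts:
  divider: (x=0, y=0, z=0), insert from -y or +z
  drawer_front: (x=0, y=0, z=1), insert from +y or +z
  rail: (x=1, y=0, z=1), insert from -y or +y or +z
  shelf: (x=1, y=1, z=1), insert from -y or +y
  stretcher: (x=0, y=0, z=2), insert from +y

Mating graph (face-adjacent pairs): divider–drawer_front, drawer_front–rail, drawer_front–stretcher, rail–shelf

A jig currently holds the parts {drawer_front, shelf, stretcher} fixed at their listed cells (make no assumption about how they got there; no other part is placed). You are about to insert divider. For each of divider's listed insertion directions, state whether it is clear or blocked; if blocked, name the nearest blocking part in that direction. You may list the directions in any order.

-y: ray from divider(0, 0, 0) has no placed part ⇒ clear
+z: nearest on ray is drawer_front@(0, 0, 1) ⇒ blocked

+z: blocked by drawer_front; -y: clear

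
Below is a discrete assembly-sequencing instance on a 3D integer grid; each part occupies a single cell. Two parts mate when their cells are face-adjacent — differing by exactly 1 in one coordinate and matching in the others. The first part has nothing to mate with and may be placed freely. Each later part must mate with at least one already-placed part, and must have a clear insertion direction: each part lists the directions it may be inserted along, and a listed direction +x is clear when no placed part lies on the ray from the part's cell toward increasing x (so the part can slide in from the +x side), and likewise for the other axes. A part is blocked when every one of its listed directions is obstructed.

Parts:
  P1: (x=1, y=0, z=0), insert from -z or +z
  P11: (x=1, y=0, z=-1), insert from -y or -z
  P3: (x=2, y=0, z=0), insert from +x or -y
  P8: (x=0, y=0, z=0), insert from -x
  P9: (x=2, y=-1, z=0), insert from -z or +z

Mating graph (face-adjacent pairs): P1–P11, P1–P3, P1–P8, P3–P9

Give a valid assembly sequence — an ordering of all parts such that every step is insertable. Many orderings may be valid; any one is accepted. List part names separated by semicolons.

P3; P9; P1; P8; P11

1. P3@(2, 0, 0) [+x clear] — {P3}
2. P9@(2, -1, 0) [-z clear] — {P3, P9}
3. P1@(1, 0, 0) [-z clear] — {P1, P3, P9}
4. P8@(0, 0, 0) [-x clear] — {P1, P3, P8, P9}
5. P11@(1, 0, -1) [-y clear] — {P1, P11, P3, P8, P9}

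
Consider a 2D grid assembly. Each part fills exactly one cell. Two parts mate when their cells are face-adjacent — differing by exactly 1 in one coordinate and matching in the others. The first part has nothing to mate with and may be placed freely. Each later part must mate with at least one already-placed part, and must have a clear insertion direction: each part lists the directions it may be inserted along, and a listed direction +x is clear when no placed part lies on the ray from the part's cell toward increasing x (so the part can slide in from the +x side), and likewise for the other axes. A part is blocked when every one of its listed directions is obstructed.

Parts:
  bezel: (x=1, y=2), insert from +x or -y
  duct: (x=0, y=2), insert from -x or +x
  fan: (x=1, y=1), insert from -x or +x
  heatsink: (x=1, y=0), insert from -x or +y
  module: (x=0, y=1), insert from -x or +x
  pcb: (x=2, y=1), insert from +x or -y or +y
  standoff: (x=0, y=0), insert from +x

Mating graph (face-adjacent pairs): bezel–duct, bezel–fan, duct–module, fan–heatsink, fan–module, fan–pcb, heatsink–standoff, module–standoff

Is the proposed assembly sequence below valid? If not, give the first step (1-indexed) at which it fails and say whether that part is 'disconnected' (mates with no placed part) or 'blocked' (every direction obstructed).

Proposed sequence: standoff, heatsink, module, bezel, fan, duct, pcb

Invalid at step 4 (disconnected)

1. standoff@(0, 0) [+x clear] — {standoff}
2. heatsink@(1, 0) [+y clear] — {heatsink, standoff}
3. module@(0, 1) [-x clear] — {heatsink, module, standoff}
4. bezel@(1, 2) — no placed neighbour ⇒ disconnected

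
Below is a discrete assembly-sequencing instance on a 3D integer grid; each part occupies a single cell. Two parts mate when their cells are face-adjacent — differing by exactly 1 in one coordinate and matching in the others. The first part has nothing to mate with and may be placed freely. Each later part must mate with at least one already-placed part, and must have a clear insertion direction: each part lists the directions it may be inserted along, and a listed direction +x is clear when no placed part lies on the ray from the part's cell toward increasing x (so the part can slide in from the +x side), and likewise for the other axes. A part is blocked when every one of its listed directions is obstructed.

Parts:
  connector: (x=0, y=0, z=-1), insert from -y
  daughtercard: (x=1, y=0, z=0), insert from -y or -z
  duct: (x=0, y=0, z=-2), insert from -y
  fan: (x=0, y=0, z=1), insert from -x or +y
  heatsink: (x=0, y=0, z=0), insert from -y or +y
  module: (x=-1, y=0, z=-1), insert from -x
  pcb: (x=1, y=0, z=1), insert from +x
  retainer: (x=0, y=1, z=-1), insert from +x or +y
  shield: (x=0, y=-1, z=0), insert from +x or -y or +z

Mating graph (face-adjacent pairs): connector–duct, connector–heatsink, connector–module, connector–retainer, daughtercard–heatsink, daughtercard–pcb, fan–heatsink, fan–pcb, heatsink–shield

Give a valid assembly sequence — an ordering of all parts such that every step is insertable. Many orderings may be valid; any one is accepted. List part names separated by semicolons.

1. daughtercard@(1, 0, 0) [-y clear] — {daughtercard}
2. heatsink@(0, 0, 0) [-y clear] — {daughtercard, heatsink}
3. shield@(0, -1, 0) [+x clear] — {daughtercard, heatsink, shield}
4. connector@(0, 0, -1) [-y clear] — {connector, daughtercard, heatsink, shield}
5. duct@(0, 0, -2) [-y clear] — {connector, daughtercard, duct, heatsink, shield}
6. pcb@(1, 0, 1) [+x clear] — {connector, daughtercard, duct, heatsink, pcb, shield}
7. module@(-1, 0, -1) [-x clear] — {connector, daughtercard, duct, heatsink, module, pcb, shield}
8. fan@(0, 0, 1) [-x clear] — {connector, daughtercard, duct, fan, heatsink, module, pcb, shield}
9. retainer@(0, 1, -1) [+x clear] — {connector, daughtercard, duct, fan, heatsink, module, pcb, retainer, shield}

daughtercard; heatsink; shield; connector; duct; pcb; module; fan; retainer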